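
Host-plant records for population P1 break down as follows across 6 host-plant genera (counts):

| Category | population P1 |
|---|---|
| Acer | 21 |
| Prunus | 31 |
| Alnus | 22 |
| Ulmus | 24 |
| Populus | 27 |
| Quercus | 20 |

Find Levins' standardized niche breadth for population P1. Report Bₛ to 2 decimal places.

0.97

Proportions for population P1 (n=145): 21/145=0.1448, 31/145=0.2138, 22/145=0.1517, 24/145=0.1655, 27/145=0.1862, 20/145=0.1379
Σpᵢ² = 0.1448² + 0.2138² + 0.1517² + 0.1655² + 0.1862² + 0.1379² = 0.020967 + 0.045710 + 0.023013 + 0.027390 + 0.034670 + 0.019016 = 0.170766
B = 1 / 0.170766 = 5.8560
Bₛ = (B − 1)/(n − 1) = (5.8560 − 1)/(6 − 1) = 4.8560/5 = 0.9712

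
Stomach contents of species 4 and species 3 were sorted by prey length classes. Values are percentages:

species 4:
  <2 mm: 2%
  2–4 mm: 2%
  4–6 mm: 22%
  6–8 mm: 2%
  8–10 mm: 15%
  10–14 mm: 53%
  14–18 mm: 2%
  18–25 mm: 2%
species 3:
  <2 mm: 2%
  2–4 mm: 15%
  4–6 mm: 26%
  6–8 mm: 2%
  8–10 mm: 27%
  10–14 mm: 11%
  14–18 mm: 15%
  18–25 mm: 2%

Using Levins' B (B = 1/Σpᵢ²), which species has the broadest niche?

species 3

Convert percentages to proportions (divide by 100).
Σp_4ᵢ² = 0.02² + 0.02² + 0.22² + 0.02² + 0.15² + 0.53² + 0.02² + 0.02² = 0.0004 + 0.0004 + 0.0484 + 0.0004 + 0.0225 + 0.2809 + 0.0004 + 0.0004 = 0.3538
B_4 = 1 / 0.3538 = 2.8265
Σp_3ᵢ² = 0.02² + 0.15² + 0.26² + 0.02² + 0.27² + 0.11² + 0.15² + 0.02² = 0.0004 + 0.0225 + 0.0676 + 0.0004 + 0.0729 + 0.0121 + 0.0225 + 0.0004 = 0.1988
B_3 = 1 / 0.1988 = 5.0302
Highest B → broadest niche (most generalist): species 3 (B = 5.03).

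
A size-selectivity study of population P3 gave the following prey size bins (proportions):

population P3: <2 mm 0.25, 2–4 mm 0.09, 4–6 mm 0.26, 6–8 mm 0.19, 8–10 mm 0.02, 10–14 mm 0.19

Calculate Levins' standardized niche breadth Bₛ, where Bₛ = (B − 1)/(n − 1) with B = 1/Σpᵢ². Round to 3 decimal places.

Σpᵢ² = 0.25² + 0.09² + 0.26² + 0.19² + 0.02² + 0.19² = 0.0625 + 0.0081 + 0.0676 + 0.0361 + 0.0004 + 0.0361 = 0.2108
B = 1 / 0.2108 = 4.74383
Bₛ = (B − 1)/(n − 1) = (4.74383 − 1)/(6 − 1) = 3.74383/5 = 0.74877

0.749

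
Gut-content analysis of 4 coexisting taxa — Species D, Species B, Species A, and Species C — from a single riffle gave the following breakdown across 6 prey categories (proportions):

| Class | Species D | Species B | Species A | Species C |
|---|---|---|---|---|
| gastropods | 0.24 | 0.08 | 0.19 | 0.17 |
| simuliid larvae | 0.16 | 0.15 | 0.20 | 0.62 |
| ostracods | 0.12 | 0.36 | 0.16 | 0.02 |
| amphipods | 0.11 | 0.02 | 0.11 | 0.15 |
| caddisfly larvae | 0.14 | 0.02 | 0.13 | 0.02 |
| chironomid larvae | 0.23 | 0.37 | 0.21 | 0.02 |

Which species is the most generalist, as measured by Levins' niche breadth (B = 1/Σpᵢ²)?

Σp_Dᵢ² = 0.24² + 0.16² + 0.12² + 0.11² + 0.14² + 0.23² = 0.0576 + 0.0256 + 0.0144 + 0.0121 + 0.0196 + 0.0529 = 0.1822
B_D = 1 / 0.1822 = 5.4885
Σp_Bᵢ² = 0.08² + 0.15² + 0.36² + 0.02² + 0.02² + 0.37² = 0.0064 + 0.0225 + 0.1296 + 0.0004 + 0.0004 + 0.1369 = 0.2962
B_B = 1 / 0.2962 = 3.3761
Σp_Aᵢ² = 0.19² + 0.20² + 0.16² + 0.11² + 0.13² + 0.21² = 0.0361 + 0.0400 + 0.0256 + 0.0121 + 0.0169 + 0.0441 = 0.1748
B_A = 1 / 0.1748 = 5.7208
Σp_Cᵢ² = 0.17² + 0.62² + 0.02² + 0.15² + 0.02² + 0.02² = 0.0289 + 0.3844 + 0.0004 + 0.0225 + 0.0004 + 0.0004 = 0.4370
B_C = 1 / 0.4370 = 2.2883
Highest B → broadest niche (most generalist): Species A (B = 5.72).

Species A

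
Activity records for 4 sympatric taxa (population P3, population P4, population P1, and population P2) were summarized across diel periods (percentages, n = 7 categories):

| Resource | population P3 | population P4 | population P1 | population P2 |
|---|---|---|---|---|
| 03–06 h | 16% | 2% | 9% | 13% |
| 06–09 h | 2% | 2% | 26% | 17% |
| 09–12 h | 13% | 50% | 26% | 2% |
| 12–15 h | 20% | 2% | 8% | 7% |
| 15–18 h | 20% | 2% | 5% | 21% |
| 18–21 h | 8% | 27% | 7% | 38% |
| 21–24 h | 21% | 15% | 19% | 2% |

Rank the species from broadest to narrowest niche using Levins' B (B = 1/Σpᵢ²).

Convert percentages to proportions (divide by 100).
Σp_P3ᵢ² = 0.16² + 0.02² + 0.13² + 0.20² + 0.20² + 0.08² + 0.21² = 0.0256 + 0.0004 + 0.0169 + 0.0400 + 0.0400 + 0.0064 + 0.0441 = 0.1734
B_P3 = 1 / 0.1734 = 5.7670
Σp_P4ᵢ² = 0.02² + 0.02² + 0.50² + 0.02² + 0.02² + 0.27² + 0.15² = 0.0004 + 0.0004 + 0.2500 + 0.0004 + 0.0004 + 0.0729 + 0.0225 = 0.3470
B_P4 = 1 / 0.3470 = 2.8818
Σp_P1ᵢ² = 0.09² + 0.26² + 0.26² + 0.08² + 0.05² + 0.07² + 0.19² = 0.0081 + 0.0676 + 0.0676 + 0.0064 + 0.0025 + 0.0049 + 0.0361 = 0.1932
B_P1 = 1 / 0.1932 = 5.1760
Σp_P2ᵢ² = 0.13² + 0.17² + 0.02² + 0.07² + 0.21² + 0.38² + 0.02² = 0.0169 + 0.0289 + 0.0004 + 0.0049 + 0.0441 + 0.1444 + 0.0004 = 0.2400
B_P2 = 1 / 0.2400 = 4.1667
Ranking by B (broadest → narrowest): population P3 (5.77) > population P1 (5.18) > population P2 (4.17) > population P4 (2.88)

population P3 > population P1 > population P2 > population P4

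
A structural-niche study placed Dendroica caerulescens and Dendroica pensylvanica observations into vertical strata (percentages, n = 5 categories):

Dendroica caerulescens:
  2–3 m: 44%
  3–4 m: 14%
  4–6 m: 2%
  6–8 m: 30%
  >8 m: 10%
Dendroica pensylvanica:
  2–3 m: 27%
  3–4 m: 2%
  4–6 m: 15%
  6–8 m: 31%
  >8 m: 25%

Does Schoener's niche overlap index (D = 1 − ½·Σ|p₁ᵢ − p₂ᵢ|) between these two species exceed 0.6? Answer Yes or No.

Convert percentages to proportions (divide by 100).
Σ|p₁ᵢ − p₂ᵢ| = 0.17 + 0.12 + 0.13 + 0.01 + 0.15 = 0.58
D = 1 − ½ × 0.58 = 1 − 0.290 = 0.7100
D = 0.7100 > 0.6 → Yes.

Yes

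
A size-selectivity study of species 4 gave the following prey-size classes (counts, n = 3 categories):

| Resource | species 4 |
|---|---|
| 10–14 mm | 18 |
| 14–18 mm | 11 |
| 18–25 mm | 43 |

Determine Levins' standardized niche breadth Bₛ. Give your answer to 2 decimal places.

0.63

Proportions for species 4 (n=72): 18/72=0.2500, 11/72=0.1528, 43/72=0.5972
Σpᵢ² = 0.2500² + 0.1528² + 0.5972² = 0.062500 + 0.023348 + 0.356648 = 0.442496
B = 1 / 0.442496 = 2.2599
Bₛ = (B − 1)/(n − 1) = (2.2599 − 1)/(3 − 1) = 1.2599/2 = 0.6300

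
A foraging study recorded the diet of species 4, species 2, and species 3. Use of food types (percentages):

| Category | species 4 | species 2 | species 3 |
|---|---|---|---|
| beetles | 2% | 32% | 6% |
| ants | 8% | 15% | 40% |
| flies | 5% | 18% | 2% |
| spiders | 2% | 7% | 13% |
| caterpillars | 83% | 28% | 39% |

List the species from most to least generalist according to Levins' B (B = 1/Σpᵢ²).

Convert percentages to proportions (divide by 100).
Σp_4ᵢ² = 0.02² + 0.08² + 0.05² + 0.02² + 0.83² = 0.0004 + 0.0064 + 0.0025 + 0.0004 + 0.6889 = 0.6986
B_4 = 1 / 0.6986 = 1.4314
Σp_2ᵢ² = 0.32² + 0.15² + 0.18² + 0.07² + 0.28² = 0.1024 + 0.0225 + 0.0324 + 0.0049 + 0.0784 = 0.2406
B_2 = 1 / 0.2406 = 4.1563
Σp_3ᵢ² = 0.06² + 0.40² + 0.02² + 0.13² + 0.39² = 0.0036 + 0.1600 + 0.0004 + 0.0169 + 0.1521 = 0.3330
B_3 = 1 / 0.3330 = 3.0030
Ranking by B (broadest → narrowest): species 2 (4.16) > species 3 (3.00) > species 4 (1.43)

species 2 > species 3 > species 4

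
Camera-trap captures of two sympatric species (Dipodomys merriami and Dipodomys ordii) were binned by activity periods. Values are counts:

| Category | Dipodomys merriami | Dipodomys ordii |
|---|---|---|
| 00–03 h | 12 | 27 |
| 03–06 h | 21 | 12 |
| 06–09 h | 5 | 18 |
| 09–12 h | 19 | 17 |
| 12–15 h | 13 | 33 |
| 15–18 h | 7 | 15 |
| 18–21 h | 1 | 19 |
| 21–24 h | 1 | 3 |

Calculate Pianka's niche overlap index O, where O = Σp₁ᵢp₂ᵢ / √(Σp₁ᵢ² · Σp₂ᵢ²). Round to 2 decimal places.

0.80

Proportions for Dipodomys merriami (n=79): 12/79=0.1519, 21/79=0.2658, 5/79=0.0633, 19/79=0.2405, 13/79=0.1646, 7/79=0.0886, 1/79=0.0127, 1/79=0.0127
Proportions for Dipodomys ordii (n=144): 27/144=0.1875, 12/144=0.0833, 18/144=0.1250, 17/144=0.1181, 33/144=0.2292, 15/144=0.1042, 19/144=0.1319, 3/144=0.0208
Σ p₁ᵢp₂ᵢ = 0.028481 + 0.022141 + 0.007913 + 0.028403 + 0.037726 + 0.009232 + 0.001675 + 0.000264 = 0.135835
Σp_1ᵢ² = 0.1519² + 0.2658² + 0.0633² + 0.2405² + 0.1646² + 0.0886² + 0.0127² + 0.0127² = 0.023074 + 0.070650 + 0.004007 + 0.057840 + 0.027093 + 0.007850 + 0.000161 + 0.000161 = 0.190836
Σp_2ᵢ² = 0.1875² + 0.0833² + 0.1250² + 0.1181² + 0.2292² + 0.1042² + 0.1319² + 0.0208² = 0.035156 + 0.006939 + 0.015625 + 0.013948 + 0.052533 + 0.010858 + 0.017398 + 0.000433 = 0.152890
O = 0.135835 / √(0.190836 × 0.152890) = 0.135835 / 0.1708125 = 0.7952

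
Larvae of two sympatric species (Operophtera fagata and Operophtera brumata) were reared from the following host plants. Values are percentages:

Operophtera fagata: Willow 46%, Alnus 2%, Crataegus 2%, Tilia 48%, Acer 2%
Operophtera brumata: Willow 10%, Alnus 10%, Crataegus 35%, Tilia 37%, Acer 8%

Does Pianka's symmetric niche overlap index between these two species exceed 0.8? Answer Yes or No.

No

Convert percentages to proportions (divide by 100).
Σ p₁ᵢp₂ᵢ = 0.0460 + 0.0020 + 0.0070 + 0.1776 + 0.0016 = 0.2342
Σp_1ᵢ² = 0.46² + 0.02² + 0.02² + 0.48² + 0.02² = 0.2116 + 0.0004 + 0.0004 + 0.2304 + 0.0004 = 0.4432
Σp_2ᵢ² = 0.10² + 0.10² + 0.35² + 0.37² + 0.08² = 0.0100 + 0.0100 + 0.1225 + 0.1369 + 0.0064 = 0.2858
O = 0.2342 / √(0.4432 × 0.2858) = 0.2342 / 0.35590 = 0.6581
O = 0.6581 < 0.8 → No.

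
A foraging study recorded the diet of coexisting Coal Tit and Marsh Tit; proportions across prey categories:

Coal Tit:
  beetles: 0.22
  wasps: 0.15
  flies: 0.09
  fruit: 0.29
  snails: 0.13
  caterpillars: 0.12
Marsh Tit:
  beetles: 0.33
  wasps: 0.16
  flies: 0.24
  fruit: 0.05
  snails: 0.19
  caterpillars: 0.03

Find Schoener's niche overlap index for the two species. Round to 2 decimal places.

Σ|p₁ᵢ − p₂ᵢ| = 0.11 + 0.01 + 0.15 + 0.24 + 0.06 + 0.09 = 0.66
D = 1 − ½ × 0.66 = 1 − 0.330 = 0.6700

0.67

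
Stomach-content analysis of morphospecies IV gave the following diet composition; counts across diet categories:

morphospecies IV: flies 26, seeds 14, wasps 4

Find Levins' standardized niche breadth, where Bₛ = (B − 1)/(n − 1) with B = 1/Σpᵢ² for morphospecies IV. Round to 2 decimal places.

Proportions for morphospecies IV (n=44): 26/44=0.5909, 14/44=0.3182, 4/44=0.0909
Σpᵢ² = 0.5909² + 0.3182² + 0.0909² = 0.349163 + 0.101251 + 0.008263 = 0.458677
B = 1 / 0.458677 = 2.1802
Bₛ = (B − 1)/(n − 1) = (2.1802 − 1)/(3 − 1) = 1.1802/2 = 0.5901

0.59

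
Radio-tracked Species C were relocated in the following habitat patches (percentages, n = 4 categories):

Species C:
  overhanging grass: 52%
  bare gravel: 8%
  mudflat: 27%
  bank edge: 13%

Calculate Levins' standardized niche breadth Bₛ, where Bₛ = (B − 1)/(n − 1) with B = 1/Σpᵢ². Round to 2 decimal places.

0.58

Convert percentages to proportions (divide by 100).
Σpᵢ² = 0.52² + 0.08² + 0.27² + 0.13² = 0.2704 + 0.0064 + 0.0729 + 0.0169 = 0.3666
B = 1 / 0.3666 = 2.7278
Bₛ = (B − 1)/(n − 1) = (2.7278 − 1)/(4 − 1) = 1.7278/3 = 0.5759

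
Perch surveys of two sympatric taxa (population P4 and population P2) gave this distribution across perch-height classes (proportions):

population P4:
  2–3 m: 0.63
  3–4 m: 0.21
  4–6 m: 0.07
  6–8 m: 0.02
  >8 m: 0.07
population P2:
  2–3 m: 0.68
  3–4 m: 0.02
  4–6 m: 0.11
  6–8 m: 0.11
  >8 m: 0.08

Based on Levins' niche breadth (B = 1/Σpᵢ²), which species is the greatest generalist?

population P4

Σp_P4ᵢ² = 0.63² + 0.21² + 0.07² + 0.02² + 0.07² = 0.3969 + 0.0441 + 0.0049 + 0.0004 + 0.0049 = 0.4512
B_P4 = 1 / 0.4512 = 2.2163
Σp_P2ᵢ² = 0.68² + 0.02² + 0.11² + 0.11² + 0.08² = 0.4624 + 0.0004 + 0.0121 + 0.0121 + 0.0064 = 0.4934
B_P2 = 1 / 0.4934 = 2.0268
Highest B → broadest niche (most generalist): population P4 (B = 2.22).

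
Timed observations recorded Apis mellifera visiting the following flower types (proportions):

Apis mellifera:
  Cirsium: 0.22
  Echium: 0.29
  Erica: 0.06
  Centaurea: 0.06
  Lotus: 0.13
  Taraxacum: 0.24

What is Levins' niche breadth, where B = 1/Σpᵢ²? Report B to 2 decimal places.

4.67

Σpᵢ² = 0.22² + 0.29² + 0.06² + 0.06² + 0.13² + 0.24² = 0.0484 + 0.0841 + 0.0036 + 0.0036 + 0.0169 + 0.0576 = 0.2142
B = 1 / 0.2142 = 4.6685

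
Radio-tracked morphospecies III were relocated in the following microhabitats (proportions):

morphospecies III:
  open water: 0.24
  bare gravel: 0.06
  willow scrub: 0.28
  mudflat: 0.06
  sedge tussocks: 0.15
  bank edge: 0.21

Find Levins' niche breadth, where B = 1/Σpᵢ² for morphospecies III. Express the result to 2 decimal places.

Σpᵢ² = 0.24² + 0.06² + 0.28² + 0.06² + 0.15² + 0.21² = 0.0576 + 0.0036 + 0.0784 + 0.0036 + 0.0225 + 0.0441 = 0.2098
B = 1 / 0.2098 = 4.7664

4.77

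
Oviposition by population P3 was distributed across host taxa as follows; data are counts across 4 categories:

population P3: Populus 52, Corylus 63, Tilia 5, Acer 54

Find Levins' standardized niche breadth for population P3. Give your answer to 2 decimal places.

Proportions for population P3 (n=174): 52/174=0.2989, 63/174=0.3621, 5/174=0.0287, 54/174=0.3103
Σpᵢ² = 0.2989² + 0.3621² + 0.0287² + 0.3103² = 0.089341 + 0.131116 + 0.000824 + 0.096286 = 0.317567
B = 1 / 0.317567 = 3.1489
Bₛ = (B − 1)/(n − 1) = (3.1489 − 1)/(4 − 1) = 2.1489/3 = 0.7163

0.72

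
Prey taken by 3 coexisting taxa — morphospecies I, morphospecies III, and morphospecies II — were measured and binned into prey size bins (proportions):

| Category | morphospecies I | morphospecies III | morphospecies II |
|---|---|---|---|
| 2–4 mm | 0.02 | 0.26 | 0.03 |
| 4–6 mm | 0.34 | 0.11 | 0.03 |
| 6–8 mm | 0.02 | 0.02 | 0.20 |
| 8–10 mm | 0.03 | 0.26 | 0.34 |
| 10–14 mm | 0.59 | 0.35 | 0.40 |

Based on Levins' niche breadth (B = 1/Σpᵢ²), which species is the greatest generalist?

morphospecies III

Σp_Iᵢ² = 0.02² + 0.34² + 0.02² + 0.03² + 0.59² = 0.0004 + 0.1156 + 0.0004 + 0.0009 + 0.3481 = 0.4654
B_I = 1 / 0.4654 = 2.1487
Σp_IIIᵢ² = 0.26² + 0.11² + 0.02² + 0.26² + 0.35² = 0.0676 + 0.0121 + 0.0004 + 0.0676 + 0.1225 = 0.2702
B_III = 1 / 0.2702 = 3.7010
Σp_IIᵢ² = 0.03² + 0.03² + 0.20² + 0.34² + 0.40² = 0.0009 + 0.0009 + 0.0400 + 0.1156 + 0.1600 = 0.3174
B_II = 1 / 0.3174 = 3.1506
Highest B → broadest niche (most generalist): morphospecies III (B = 3.70).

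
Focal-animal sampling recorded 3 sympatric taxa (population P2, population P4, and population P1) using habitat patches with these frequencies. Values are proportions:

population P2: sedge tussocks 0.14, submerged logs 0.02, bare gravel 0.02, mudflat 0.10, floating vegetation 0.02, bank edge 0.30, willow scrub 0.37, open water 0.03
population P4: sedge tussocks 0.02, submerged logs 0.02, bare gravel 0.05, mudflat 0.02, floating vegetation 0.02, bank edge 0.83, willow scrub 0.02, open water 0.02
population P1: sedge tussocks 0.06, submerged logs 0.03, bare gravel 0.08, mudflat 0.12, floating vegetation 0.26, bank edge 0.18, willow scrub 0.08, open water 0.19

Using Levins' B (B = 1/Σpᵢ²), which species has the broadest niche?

population P1

Σp_P2ᵢ² = 0.14² + 0.02² + 0.02² + 0.10² + 0.02² + 0.30² + 0.37² + 0.03² = 0.0196 + 0.0004 + 0.0004 + 0.0100 + 0.0004 + 0.0900 + 0.1369 + 0.0009 = 0.2586
B_P2 = 1 / 0.2586 = 3.8670
Σp_P4ᵢ² = 0.02² + 0.02² + 0.05² + 0.02² + 0.02² + 0.83² + 0.02² + 0.02² = 0.0004 + 0.0004 + 0.0025 + 0.0004 + 0.0004 + 0.6889 + 0.0004 + 0.0004 = 0.6938
B_P4 = 1 / 0.6938 = 1.4413
Σp_P1ᵢ² = 0.06² + 0.03² + 0.08² + 0.12² + 0.26² + 0.18² + 0.08² + 0.19² = 0.0036 + 0.0009 + 0.0064 + 0.0144 + 0.0676 + 0.0324 + 0.0064 + 0.0361 = 0.1678
B_P1 = 1 / 0.1678 = 5.9595
Highest B → broadest niche (most generalist): population P1 (B = 5.96).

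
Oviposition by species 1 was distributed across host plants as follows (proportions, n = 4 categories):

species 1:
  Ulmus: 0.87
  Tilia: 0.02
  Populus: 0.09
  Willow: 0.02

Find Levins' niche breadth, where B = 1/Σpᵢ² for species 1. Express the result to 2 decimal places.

1.31

Σpᵢ² = 0.87² + 0.02² + 0.09² + 0.02² = 0.7569 + 0.0004 + 0.0081 + 0.0004 = 0.7658
B = 1 / 0.7658 = 1.3058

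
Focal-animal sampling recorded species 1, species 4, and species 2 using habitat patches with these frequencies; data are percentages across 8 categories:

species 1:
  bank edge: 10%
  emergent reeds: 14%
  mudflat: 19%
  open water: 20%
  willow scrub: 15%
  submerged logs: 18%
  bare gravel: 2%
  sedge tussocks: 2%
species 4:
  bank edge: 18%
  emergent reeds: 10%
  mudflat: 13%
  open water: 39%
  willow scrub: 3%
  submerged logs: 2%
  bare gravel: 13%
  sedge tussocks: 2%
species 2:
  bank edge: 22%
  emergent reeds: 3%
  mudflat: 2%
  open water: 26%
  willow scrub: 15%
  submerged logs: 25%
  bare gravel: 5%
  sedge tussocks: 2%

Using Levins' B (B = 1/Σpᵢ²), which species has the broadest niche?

species 1

Convert percentages to proportions (divide by 100).
Σp_1ᵢ² = 0.10² + 0.14² + 0.19² + 0.20² + 0.15² + 0.18² + 0.02² + 0.02² = 0.0100 + 0.0196 + 0.0361 + 0.0400 + 0.0225 + 0.0324 + 0.0004 + 0.0004 = 0.1614
B_1 = 1 / 0.1614 = 6.1958
Σp_4ᵢ² = 0.18² + 0.10² + 0.13² + 0.39² + 0.03² + 0.02² + 0.13² + 0.02² = 0.0324 + 0.0100 + 0.0169 + 0.1521 + 0.0009 + 0.0004 + 0.0169 + 0.0004 = 0.2300
B_4 = 1 / 0.2300 = 4.3478
Σp_2ᵢ² = 0.22² + 0.03² + 0.02² + 0.26² + 0.15² + 0.25² + 0.05² + 0.02² = 0.0484 + 0.0009 + 0.0004 + 0.0676 + 0.0225 + 0.0625 + 0.0025 + 0.0004 = 0.2052
B_2 = 1 / 0.2052 = 4.8733
Highest B → broadest niche (most generalist): species 1 (B = 6.20).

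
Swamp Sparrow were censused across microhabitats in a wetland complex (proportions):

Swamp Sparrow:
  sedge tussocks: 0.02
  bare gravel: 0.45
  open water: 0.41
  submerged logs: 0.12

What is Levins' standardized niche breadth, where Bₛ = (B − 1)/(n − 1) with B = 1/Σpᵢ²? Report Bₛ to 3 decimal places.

0.532

Σpᵢ² = 0.02² + 0.45² + 0.41² + 0.12² = 0.0004 + 0.2025 + 0.1681 + 0.0144 = 0.3854
B = 1 / 0.3854 = 2.59471
Bₛ = (B − 1)/(n − 1) = (2.59471 − 1)/(4 − 1) = 1.59471/3 = 0.53157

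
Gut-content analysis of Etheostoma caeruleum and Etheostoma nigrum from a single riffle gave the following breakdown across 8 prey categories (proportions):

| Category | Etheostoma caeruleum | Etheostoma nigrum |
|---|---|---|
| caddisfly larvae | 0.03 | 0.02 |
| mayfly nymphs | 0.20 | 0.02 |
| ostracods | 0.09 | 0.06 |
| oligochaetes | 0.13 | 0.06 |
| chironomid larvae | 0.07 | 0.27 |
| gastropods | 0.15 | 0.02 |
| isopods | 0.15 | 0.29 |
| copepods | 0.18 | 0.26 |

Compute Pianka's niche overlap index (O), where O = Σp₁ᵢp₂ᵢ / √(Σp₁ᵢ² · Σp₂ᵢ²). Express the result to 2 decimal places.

Σ p₁ᵢp₂ᵢ = 0.0006 + 0.0040 + 0.0054 + 0.0078 + 0.0189 + 0.0030 + 0.0435 + 0.0468 = 0.1300
Σp_1ᵢ² = 0.03² + 0.20² + 0.09² + 0.13² + 0.07² + 0.15² + 0.15² + 0.18² = 0.0009 + 0.0400 + 0.0081 + 0.0169 + 0.0049 + 0.0225 + 0.0225 + 0.0324 = 0.1482
Σp_2ᵢ² = 0.02² + 0.02² + 0.06² + 0.06² + 0.27² + 0.02² + 0.29² + 0.26² = 0.0004 + 0.0004 + 0.0036 + 0.0036 + 0.0729 + 0.0004 + 0.0841 + 0.0676 = 0.2330
O = 0.1300 / √(0.1482 × 0.2330) = 0.1300 / 0.18582 = 0.6996

0.70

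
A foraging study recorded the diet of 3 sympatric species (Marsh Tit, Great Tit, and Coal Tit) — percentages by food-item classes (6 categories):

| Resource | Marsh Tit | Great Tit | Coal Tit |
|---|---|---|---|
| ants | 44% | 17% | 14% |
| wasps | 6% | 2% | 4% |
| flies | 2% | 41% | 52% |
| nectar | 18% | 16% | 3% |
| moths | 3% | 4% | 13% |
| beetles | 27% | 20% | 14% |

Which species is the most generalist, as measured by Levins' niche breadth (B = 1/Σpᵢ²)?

Convert percentages to proportions (divide by 100).
Σp_Marsᵢ² = 0.44² + 0.06² + 0.02² + 0.18² + 0.03² + 0.27² = 0.1936 + 0.0036 + 0.0004 + 0.0324 + 0.0009 + 0.0729 = 0.3038
B_Mars = 1 / 0.3038 = 3.2916
Σp_Greaᵢ² = 0.17² + 0.02² + 0.41² + 0.16² + 0.04² + 0.20² = 0.0289 + 0.0004 + 0.1681 + 0.0256 + 0.0016 + 0.0400 = 0.2646
B_Grea = 1 / 0.2646 = 3.7793
Σp_Coalᵢ² = 0.14² + 0.04² + 0.52² + 0.03² + 0.13² + 0.14² = 0.0196 + 0.0016 + 0.2704 + 0.0009 + 0.0169 + 0.0196 = 0.3290
B_Coal = 1 / 0.3290 = 3.0395
Highest B → broadest niche (most generalist): Great Tit (B = 3.78).

Great Tit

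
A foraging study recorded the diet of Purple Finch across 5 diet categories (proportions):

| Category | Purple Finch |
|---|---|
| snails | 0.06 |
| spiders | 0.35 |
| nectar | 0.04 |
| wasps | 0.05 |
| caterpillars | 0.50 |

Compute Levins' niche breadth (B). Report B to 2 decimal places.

2.63

Σpᵢ² = 0.06² + 0.35² + 0.04² + 0.05² + 0.50² = 0.0036 + 0.1225 + 0.0016 + 0.0025 + 0.2500 = 0.3802
B = 1 / 0.3802 = 2.6302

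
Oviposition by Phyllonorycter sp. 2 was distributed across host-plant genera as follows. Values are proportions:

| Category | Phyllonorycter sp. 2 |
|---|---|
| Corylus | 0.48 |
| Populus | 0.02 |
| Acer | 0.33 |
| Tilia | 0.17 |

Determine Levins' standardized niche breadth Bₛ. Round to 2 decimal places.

0.57

Σpᵢ² = 0.48² + 0.02² + 0.33² + 0.17² = 0.2304 + 0.0004 + 0.1089 + 0.0289 = 0.3686
B = 1 / 0.3686 = 2.7130
Bₛ = (B − 1)/(n − 1) = (2.7130 − 1)/(4 − 1) = 1.7130/3 = 0.5710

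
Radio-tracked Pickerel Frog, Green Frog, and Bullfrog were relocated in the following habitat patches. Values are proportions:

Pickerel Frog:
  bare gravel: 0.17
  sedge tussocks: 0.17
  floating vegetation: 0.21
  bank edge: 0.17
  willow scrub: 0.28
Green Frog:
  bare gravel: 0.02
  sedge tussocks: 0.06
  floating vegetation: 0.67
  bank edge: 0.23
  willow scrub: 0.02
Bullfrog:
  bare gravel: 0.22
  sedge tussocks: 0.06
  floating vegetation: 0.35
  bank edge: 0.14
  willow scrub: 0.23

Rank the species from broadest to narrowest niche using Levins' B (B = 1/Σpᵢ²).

Pickerel Frog > Bullfrog > Green Frog

Σp_Pickᵢ² = 0.17² + 0.17² + 0.21² + 0.17² + 0.28² = 0.0289 + 0.0289 + 0.0441 + 0.0289 + 0.0784 = 0.2092
B_Pick = 1 / 0.2092 = 4.7801
Σp_Greeᵢ² = 0.02² + 0.06² + 0.67² + 0.23² + 0.02² = 0.0004 + 0.0036 + 0.4489 + 0.0529 + 0.0004 = 0.5062
B_Gree = 1 / 0.5062 = 1.9755
Σp_Bullᵢ² = 0.22² + 0.06² + 0.35² + 0.14² + 0.23² = 0.0484 + 0.0036 + 0.1225 + 0.0196 + 0.0529 = 0.2470
B_Bull = 1 / 0.2470 = 4.0486
Ranking by B (broadest → narrowest): Pickerel Frog (4.78) > Bullfrog (4.05) > Green Frog (1.98)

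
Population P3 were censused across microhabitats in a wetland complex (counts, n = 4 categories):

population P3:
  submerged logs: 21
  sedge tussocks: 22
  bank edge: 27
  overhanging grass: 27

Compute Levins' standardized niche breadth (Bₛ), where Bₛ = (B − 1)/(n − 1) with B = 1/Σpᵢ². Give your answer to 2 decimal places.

0.98

Proportions for population P3 (n=97): 21/97=0.2165, 22/97=0.2268, 27/97=0.2784, 27/97=0.2784
Σpᵢ² = 0.2165² + 0.2268² + 0.2784² + 0.2784² = 0.046872 + 0.051438 + 0.077507 + 0.077507 = 0.253324
B = 1 / 0.253324 = 3.9475
Bₛ = (B − 1)/(n − 1) = (3.9475 − 1)/(4 − 1) = 2.9475/3 = 0.9825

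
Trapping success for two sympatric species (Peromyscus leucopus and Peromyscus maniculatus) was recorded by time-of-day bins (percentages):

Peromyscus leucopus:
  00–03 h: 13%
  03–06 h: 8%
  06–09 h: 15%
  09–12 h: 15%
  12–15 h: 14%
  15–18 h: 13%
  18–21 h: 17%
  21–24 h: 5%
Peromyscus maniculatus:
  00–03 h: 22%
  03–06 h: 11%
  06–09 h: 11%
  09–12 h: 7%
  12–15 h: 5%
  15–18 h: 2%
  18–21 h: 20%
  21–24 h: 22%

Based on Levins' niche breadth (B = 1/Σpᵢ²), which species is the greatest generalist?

Convert percentages to proportions (divide by 100).
Σp_leucᵢ² = 0.13² + 0.08² + 0.15² + 0.15² + 0.14² + 0.13² + 0.17² + 0.05² = 0.0169 + 0.0064 + 0.0225 + 0.0225 + 0.0196 + 0.0169 + 0.0289 + 0.0025 = 0.1362
B_leuc = 1 / 0.1362 = 7.3421
Σp_maniᵢ² = 0.22² + 0.11² + 0.11² + 0.07² + 0.05² + 0.02² + 0.20² + 0.22² = 0.0484 + 0.0121 + 0.0121 + 0.0049 + 0.0025 + 0.0004 + 0.0400 + 0.0484 = 0.1688
B_mani = 1 / 0.1688 = 5.9242
Highest B → broadest niche (most generalist): Peromyscus leucopus (B = 7.34).

Peromyscus leucopus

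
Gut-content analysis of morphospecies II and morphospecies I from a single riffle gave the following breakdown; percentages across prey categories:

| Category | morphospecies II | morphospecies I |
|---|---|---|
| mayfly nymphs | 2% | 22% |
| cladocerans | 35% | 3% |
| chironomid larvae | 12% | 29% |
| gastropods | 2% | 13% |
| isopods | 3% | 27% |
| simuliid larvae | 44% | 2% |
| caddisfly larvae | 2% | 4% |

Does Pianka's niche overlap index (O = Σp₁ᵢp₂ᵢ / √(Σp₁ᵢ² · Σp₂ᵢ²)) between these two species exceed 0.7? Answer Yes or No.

Convert percentages to proportions (divide by 100).
Σ p₁ᵢp₂ᵢ = 0.0044 + 0.0105 + 0.0348 + 0.0026 + 0.0081 + 0.0088 + 0.0008 = 0.0700
Σp_1ᵢ² = 0.02² + 0.35² + 0.12² + 0.02² + 0.03² + 0.44² + 0.02² = 0.0004 + 0.1225 + 0.0144 + 0.0004 + 0.0009 + 0.1936 + 0.0004 = 0.3326
Σp_2ᵢ² = 0.22² + 0.03² + 0.29² + 0.13² + 0.27² + 0.02² + 0.04² = 0.0484 + 0.0009 + 0.0841 + 0.0169 + 0.0729 + 0.0004 + 0.0016 = 0.2252
O = 0.0700 / √(0.3326 × 0.2252) = 0.0700 / 0.27368 = 0.2558
O = 0.2558 < 0.7 → No.

No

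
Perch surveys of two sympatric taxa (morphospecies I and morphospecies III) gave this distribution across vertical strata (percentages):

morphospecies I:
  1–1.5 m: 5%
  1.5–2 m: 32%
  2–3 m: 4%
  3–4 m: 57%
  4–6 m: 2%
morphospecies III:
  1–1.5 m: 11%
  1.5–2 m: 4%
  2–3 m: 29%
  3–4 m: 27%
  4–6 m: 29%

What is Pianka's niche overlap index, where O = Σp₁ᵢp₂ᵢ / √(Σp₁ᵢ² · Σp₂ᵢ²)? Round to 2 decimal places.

0.57

Convert percentages to proportions (divide by 100).
Σ p₁ᵢp₂ᵢ = 0.0055 + 0.0128 + 0.0116 + 0.1539 + 0.0058 = 0.1896
Σp_1ᵢ² = 0.05² + 0.32² + 0.04² + 0.57² + 0.02² = 0.0025 + 0.1024 + 0.0016 + 0.3249 + 0.0004 = 0.4318
Σp_2ᵢ² = 0.11² + 0.04² + 0.29² + 0.27² + 0.29² = 0.0121 + 0.0016 + 0.0841 + 0.0729 + 0.0841 = 0.2548
O = 0.1896 / √(0.4318 × 0.2548) = 0.1896 / 0.33170 = 0.5716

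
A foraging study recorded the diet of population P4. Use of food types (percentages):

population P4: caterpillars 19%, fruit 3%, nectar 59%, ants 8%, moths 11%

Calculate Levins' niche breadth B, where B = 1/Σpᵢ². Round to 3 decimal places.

2.478

Convert percentages to proportions (divide by 100).
Σpᵢ² = 0.19² + 0.03² + 0.59² + 0.08² + 0.11² = 0.0361 + 0.0009 + 0.3481 + 0.0064 + 0.0121 = 0.4036
B = 1 / 0.4036 = 2.47770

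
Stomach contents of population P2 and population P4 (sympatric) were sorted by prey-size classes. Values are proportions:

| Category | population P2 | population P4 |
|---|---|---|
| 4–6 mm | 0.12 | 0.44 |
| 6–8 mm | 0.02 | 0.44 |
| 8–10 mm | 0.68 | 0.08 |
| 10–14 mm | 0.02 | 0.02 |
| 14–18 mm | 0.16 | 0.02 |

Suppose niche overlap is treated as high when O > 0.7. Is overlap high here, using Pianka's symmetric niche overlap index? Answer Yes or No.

No

Σ p₁ᵢp₂ᵢ = 0.0528 + 0.0088 + 0.0544 + 0.0004 + 0.0032 = 0.1196
Σp_1ᵢ² = 0.12² + 0.02² + 0.68² + 0.02² + 0.16² = 0.0144 + 0.0004 + 0.4624 + 0.0004 + 0.0256 = 0.5032
Σp_2ᵢ² = 0.44² + 0.44² + 0.08² + 0.02² + 0.02² = 0.1936 + 0.1936 + 0.0064 + 0.0004 + 0.0004 = 0.3944
O = 0.1196 / √(0.5032 × 0.3944) = 0.1196 / 0.44549 = 0.2685
O = 0.2685 < 0.7 → No.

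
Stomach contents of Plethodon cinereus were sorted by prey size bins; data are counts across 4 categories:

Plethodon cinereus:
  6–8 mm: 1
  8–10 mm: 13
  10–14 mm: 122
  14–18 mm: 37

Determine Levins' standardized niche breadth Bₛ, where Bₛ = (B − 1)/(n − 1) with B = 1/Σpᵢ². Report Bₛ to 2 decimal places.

Proportions for Plethodon cinereus (n=173): 1/173=0.0058, 13/173=0.0751, 122/173=0.7052, 37/173=0.2139
Σpᵢ² = 0.0058² + 0.0751² + 0.7052² + 0.2139² = 0.000034 + 0.005640 + 0.497307 + 0.045753 = 0.548734
B = 1 / 0.548734 = 1.8224
Bₛ = (B − 1)/(n − 1) = (1.8224 − 1)/(4 − 1) = 0.8224/3 = 0.2741

0.27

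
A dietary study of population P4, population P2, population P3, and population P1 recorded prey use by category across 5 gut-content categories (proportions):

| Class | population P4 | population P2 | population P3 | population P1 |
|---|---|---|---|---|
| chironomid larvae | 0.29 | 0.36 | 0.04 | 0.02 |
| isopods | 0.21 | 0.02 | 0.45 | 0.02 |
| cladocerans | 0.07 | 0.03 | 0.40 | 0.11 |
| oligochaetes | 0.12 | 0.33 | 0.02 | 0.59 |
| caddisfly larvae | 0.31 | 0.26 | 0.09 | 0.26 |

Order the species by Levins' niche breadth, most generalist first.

population P4 > population P2 > population P3 > population P1

Σp_P4ᵢ² = 0.29² + 0.21² + 0.07² + 0.12² + 0.31² = 0.0841 + 0.0441 + 0.0049 + 0.0144 + 0.0961 = 0.2436
B_P4 = 1 / 0.2436 = 4.1051
Σp_P2ᵢ² = 0.36² + 0.02² + 0.03² + 0.33² + 0.26² = 0.1296 + 0.0004 + 0.0009 + 0.1089 + 0.0676 = 0.3074
B_P2 = 1 / 0.3074 = 3.2531
Σp_P3ᵢ² = 0.04² + 0.45² + 0.40² + 0.02² + 0.09² = 0.0016 + 0.2025 + 0.1600 + 0.0004 + 0.0081 = 0.3726
B_P3 = 1 / 0.3726 = 2.6838
Σp_P1ᵢ² = 0.02² + 0.02² + 0.11² + 0.59² + 0.26² = 0.0004 + 0.0004 + 0.0121 + 0.3481 + 0.0676 = 0.4286
B_P1 = 1 / 0.4286 = 2.3332
Ranking by B (broadest → narrowest): population P4 (4.11) > population P2 (3.25) > population P3 (2.68) > population P1 (2.33)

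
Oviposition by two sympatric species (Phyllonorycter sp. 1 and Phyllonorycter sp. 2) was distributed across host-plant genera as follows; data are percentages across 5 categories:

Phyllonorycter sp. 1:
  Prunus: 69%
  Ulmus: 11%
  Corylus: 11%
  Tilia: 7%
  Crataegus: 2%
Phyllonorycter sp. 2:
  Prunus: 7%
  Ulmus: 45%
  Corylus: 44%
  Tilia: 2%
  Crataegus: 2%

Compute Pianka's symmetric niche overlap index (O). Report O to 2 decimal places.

0.33

Convert percentages to proportions (divide by 100).
Σ p₁ᵢp₂ᵢ = 0.0483 + 0.0495 + 0.0484 + 0.0014 + 0.0004 = 0.1480
Σp_1ᵢ² = 0.69² + 0.11² + 0.11² + 0.07² + 0.02² = 0.4761 + 0.0121 + 0.0121 + 0.0049 + 0.0004 = 0.5056
Σp_2ᵢ² = 0.07² + 0.45² + 0.44² + 0.02² + 0.02² = 0.0049 + 0.2025 + 0.1936 + 0.0004 + 0.0004 = 0.4018
O = 0.1480 / √(0.5056 × 0.4018) = 0.1480 / 0.45072 = 0.3284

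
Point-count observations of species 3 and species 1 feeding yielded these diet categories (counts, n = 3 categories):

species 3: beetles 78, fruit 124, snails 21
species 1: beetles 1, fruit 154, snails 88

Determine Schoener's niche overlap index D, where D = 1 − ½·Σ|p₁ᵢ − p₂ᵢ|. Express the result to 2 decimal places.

Proportions for species 3 (n=223): 78/223=0.3498, 124/223=0.5561, 21/223=0.0942
Proportions for species 1 (n=243): 1/243=0.0041, 154/243=0.6337, 88/243=0.3621
Σ|p₁ᵢ − p₂ᵢ| = 0.3457 + 0.0776 + 0.2679 = 0.6912
D = 1 − ½ × 0.6912 = 1 − 0.34560 = 0.65440

0.65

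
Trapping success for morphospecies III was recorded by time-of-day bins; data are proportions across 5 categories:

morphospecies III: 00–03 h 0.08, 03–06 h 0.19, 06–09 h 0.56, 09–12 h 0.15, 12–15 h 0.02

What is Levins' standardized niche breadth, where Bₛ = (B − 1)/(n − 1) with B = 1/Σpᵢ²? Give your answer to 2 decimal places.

Σpᵢ² = 0.08² + 0.19² + 0.56² + 0.15² + 0.02² = 0.0064 + 0.0361 + 0.3136 + 0.0225 + 0.0004 = 0.3790
B = 1 / 0.3790 = 2.6385
Bₛ = (B − 1)/(n − 1) = (2.6385 − 1)/(5 − 1) = 1.6385/4 = 0.4096

0.41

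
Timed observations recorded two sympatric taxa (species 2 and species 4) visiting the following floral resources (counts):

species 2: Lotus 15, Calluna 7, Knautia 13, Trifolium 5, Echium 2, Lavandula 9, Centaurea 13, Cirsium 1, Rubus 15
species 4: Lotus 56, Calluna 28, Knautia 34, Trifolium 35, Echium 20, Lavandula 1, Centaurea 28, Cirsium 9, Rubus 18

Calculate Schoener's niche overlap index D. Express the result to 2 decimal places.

0.73

Proportions for species 2 (n=80): 15/80=0.1875, 7/80=0.0875, 13/80=0.1625, 5/80=0.0625, 2/80=0.0250, 9/80=0.1125, 13/80=0.1625, 1/80=0.0125, 15/80=0.1875
Proportions for species 4 (n=229): 56/229=0.2445, 28/229=0.1223, 34/229=0.1485, 35/229=0.1528, 20/229=0.0873, 1/229=0.0044, 28/229=0.1223, 9/229=0.0393, 18/229=0.0786
Σ|p₁ᵢ − p₂ᵢ| = 0.0570 + 0.0348 + 0.0140 + 0.0903 + 0.0623 + 0.1081 + 0.0402 + 0.0268 + 0.1089 = 0.5424
D = 1 − ½ × 0.5424 = 1 − 0.27120 = 0.72880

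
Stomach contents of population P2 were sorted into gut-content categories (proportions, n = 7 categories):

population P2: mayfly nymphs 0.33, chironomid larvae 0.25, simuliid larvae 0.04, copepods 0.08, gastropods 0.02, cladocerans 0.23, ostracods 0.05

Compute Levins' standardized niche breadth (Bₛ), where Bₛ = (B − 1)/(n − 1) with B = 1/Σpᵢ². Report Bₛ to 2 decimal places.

Σpᵢ² = 0.33² + 0.25² + 0.04² + 0.08² + 0.02² + 0.23² + 0.05² = 0.1089 + 0.0625 + 0.0016 + 0.0064 + 0.0004 + 0.0529 + 0.0025 = 0.2352
B = 1 / 0.2352 = 4.2517
Bₛ = (B − 1)/(n − 1) = (4.2517 − 1)/(7 − 1) = 3.2517/6 = 0.5420

0.54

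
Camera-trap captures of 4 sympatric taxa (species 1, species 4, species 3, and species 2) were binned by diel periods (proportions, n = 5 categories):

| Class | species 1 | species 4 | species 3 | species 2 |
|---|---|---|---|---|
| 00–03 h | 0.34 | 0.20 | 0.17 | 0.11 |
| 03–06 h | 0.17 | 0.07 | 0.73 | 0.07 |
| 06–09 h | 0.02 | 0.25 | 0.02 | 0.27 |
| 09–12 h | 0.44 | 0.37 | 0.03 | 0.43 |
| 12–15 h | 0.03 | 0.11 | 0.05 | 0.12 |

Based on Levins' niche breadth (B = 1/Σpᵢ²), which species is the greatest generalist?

Σp_1ᵢ² = 0.34² + 0.17² + 0.02² + 0.44² + 0.03² = 0.1156 + 0.0289 + 0.0004 + 0.1936 + 0.0009 = 0.3394
B_1 = 1 / 0.3394 = 2.9464
Σp_4ᵢ² = 0.20² + 0.07² + 0.25² + 0.37² + 0.11² = 0.0400 + 0.0049 + 0.0625 + 0.1369 + 0.0121 = 0.2564
B_4 = 1 / 0.2564 = 3.9002
Σp_3ᵢ² = 0.17² + 0.73² + 0.02² + 0.03² + 0.05² = 0.0289 + 0.5329 + 0.0004 + 0.0009 + 0.0025 = 0.5656
B_3 = 1 / 0.5656 = 1.7680
Σp_2ᵢ² = 0.11² + 0.07² + 0.27² + 0.43² + 0.12² = 0.0121 + 0.0049 + 0.0729 + 0.1849 + 0.0144 = 0.2892
B_2 = 1 / 0.2892 = 3.4578
Highest B → broadest niche (most generalist): species 4 (B = 3.90).

species 4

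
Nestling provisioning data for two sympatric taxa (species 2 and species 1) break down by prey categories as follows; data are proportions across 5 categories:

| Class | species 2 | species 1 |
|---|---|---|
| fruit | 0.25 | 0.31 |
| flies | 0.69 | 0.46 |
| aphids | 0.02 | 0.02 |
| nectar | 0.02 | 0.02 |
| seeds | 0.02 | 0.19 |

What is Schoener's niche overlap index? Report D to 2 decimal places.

0.77

Σ|p₁ᵢ − p₂ᵢ| = 0.06 + 0.23 + 0.00 + 0.00 + 0.17 = 0.46
D = 1 − ½ × 0.46 = 1 − 0.230 = 0.7700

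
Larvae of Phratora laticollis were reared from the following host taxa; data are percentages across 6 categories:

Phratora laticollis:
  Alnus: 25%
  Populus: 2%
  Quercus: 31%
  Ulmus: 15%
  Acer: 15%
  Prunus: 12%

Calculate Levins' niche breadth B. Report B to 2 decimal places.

Convert percentages to proportions (divide by 100).
Σpᵢ² = 0.25² + 0.02² + 0.31² + 0.15² + 0.15² + 0.12² = 0.0625 + 0.0004 + 0.0961 + 0.0225 + 0.0225 + 0.0144 = 0.2184
B = 1 / 0.2184 = 4.5788

4.58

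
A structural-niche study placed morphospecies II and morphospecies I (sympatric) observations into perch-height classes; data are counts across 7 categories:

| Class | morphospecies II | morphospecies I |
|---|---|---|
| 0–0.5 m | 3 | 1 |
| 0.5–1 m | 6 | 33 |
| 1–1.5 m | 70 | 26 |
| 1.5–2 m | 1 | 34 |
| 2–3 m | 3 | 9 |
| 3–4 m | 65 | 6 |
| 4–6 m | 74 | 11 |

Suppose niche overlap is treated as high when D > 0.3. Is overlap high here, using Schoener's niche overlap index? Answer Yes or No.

Proportions for morphospecies II (n=222): 3/222=0.0135, 6/222=0.0270, 70/222=0.3153, 1/222=0.0045, 3/222=0.0135, 65/222=0.2928, 74/222=0.3333
Proportions for morphospecies I (n=120): 1/120=0.0083, 33/120=0.2750, 26/120=0.2167, 34/120=0.2833, 9/120=0.0750, 6/120=0.0500, 11/120=0.0917
Σ|p₁ᵢ − p₂ᵢ| = 0.0052 + 0.2480 + 0.0986 + 0.2788 + 0.0615 + 0.2428 + 0.2416 = 1.1765
D = 1 − ½ × 1.1765 = 1 − 0.58825 = 0.41175
D = 0.41175 > 0.3 → Yes.

Yes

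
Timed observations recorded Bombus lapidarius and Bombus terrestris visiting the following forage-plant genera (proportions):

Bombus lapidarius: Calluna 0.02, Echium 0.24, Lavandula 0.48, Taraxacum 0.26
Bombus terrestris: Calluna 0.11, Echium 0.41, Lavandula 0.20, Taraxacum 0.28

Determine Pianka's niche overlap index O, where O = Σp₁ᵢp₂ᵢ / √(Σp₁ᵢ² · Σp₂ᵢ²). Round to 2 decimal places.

Σ p₁ᵢp₂ᵢ = 0.0022 + 0.0984 + 0.0960 + 0.0728 = 0.2694
Σp_1ᵢ² = 0.02² + 0.24² + 0.48² + 0.26² = 0.0004 + 0.0576 + 0.2304 + 0.0676 = 0.3560
Σp_2ᵢ² = 0.11² + 0.41² + 0.20² + 0.28² = 0.0121 + 0.1681 + 0.0400 + 0.0784 = 0.2986
O = 0.2694 / √(0.3560 × 0.2986) = 0.2694 / 0.32604 = 0.8263

0.83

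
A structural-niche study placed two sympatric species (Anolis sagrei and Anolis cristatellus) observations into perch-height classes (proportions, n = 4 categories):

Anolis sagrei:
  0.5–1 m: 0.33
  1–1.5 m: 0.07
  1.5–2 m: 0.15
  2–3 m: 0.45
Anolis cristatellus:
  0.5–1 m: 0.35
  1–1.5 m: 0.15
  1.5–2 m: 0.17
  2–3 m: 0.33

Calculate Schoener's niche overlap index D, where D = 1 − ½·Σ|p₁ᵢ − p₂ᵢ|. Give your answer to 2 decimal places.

Σ|p₁ᵢ − p₂ᵢ| = 0.02 + 0.08 + 0.02 + 0.12 = 0.24
D = 1 − ½ × 0.24 = 1 − 0.120 = 0.8800

0.88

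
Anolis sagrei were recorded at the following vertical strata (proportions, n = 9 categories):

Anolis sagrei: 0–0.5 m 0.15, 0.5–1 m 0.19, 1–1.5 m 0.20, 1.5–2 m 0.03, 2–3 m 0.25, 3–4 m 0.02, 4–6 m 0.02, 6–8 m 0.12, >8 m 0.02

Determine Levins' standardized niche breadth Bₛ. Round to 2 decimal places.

Σpᵢ² = 0.15² + 0.19² + 0.20² + 0.03² + 0.25² + 0.02² + 0.02² + 0.12² + 0.02² = 0.0225 + 0.0361 + 0.0400 + 0.0009 + 0.0625 + 0.0004 + 0.0004 + 0.0144 + 0.0004 = 0.1776
B = 1 / 0.1776 = 5.6306
Bₛ = (B − 1)/(n − 1) = (5.6306 − 1)/(9 − 1) = 4.6306/8 = 0.5788

0.58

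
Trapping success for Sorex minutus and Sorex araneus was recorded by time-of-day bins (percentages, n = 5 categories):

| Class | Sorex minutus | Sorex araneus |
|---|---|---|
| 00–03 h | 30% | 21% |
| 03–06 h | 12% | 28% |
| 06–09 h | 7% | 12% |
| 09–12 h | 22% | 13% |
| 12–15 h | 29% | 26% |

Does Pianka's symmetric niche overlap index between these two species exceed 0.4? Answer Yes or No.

Yes

Convert percentages to proportions (divide by 100).
Σ p₁ᵢp₂ᵢ = 0.0630 + 0.0336 + 0.0084 + 0.0286 + 0.0754 = 0.2090
Σp_1ᵢ² = 0.30² + 0.12² + 0.07² + 0.22² + 0.29² = 0.0900 + 0.0144 + 0.0049 + 0.0484 + 0.0841 = 0.2418
Σp_2ᵢ² = 0.21² + 0.28² + 0.12² + 0.13² + 0.26² = 0.0441 + 0.0784 + 0.0144 + 0.0169 + 0.0676 = 0.2214
O = 0.2090 / √(0.2418 × 0.2214) = 0.2090 / 0.23138 = 0.9033
O = 0.9033 > 0.4 → Yes.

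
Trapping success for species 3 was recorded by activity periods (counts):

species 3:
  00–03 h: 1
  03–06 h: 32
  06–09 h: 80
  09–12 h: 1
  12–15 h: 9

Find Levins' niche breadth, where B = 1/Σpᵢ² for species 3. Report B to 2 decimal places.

Proportions for species 3 (n=123): 1/123=0.0081, 32/123=0.2602, 80/123=0.6504, 1/123=0.0081, 9/123=0.0732
Σpᵢ² = 0.0081² + 0.2602² + 0.6504² + 0.0081² + 0.0732² = 0.000066 + 0.067704 + 0.423020 + 0.000066 + 0.005358 = 0.496214
B = 1 / 0.496214 = 2.0153

2.02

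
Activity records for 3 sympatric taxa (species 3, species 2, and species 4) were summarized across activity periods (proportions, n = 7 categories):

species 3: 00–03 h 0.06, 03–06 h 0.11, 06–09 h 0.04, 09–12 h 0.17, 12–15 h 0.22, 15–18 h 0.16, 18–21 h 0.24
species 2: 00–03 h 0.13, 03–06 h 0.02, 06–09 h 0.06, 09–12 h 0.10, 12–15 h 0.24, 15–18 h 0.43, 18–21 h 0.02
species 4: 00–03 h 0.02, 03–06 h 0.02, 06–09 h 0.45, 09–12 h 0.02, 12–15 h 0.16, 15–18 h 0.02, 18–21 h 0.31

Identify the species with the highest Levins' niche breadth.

Σp_3ᵢ² = 0.06² + 0.11² + 0.04² + 0.17² + 0.22² + 0.16² + 0.24² = 0.0036 + 0.0121 + 0.0016 + 0.0289 + 0.0484 + 0.0256 + 0.0576 = 0.1778
B_3 = 1 / 0.1778 = 5.6243
Σp_2ᵢ² = 0.13² + 0.02² + 0.06² + 0.10² + 0.24² + 0.43² + 0.02² = 0.0169 + 0.0004 + 0.0036 + 0.0100 + 0.0576 + 0.1849 + 0.0004 = 0.2738
B_2 = 1 / 0.2738 = 3.6523
Σp_4ᵢ² = 0.02² + 0.02² + 0.45² + 0.02² + 0.16² + 0.02² + 0.31² = 0.0004 + 0.0004 + 0.2025 + 0.0004 + 0.0256 + 0.0004 + 0.0961 = 0.3258
B_4 = 1 / 0.3258 = 3.0694
Highest B → broadest niche (most generalist): species 3 (B = 5.62).

species 3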